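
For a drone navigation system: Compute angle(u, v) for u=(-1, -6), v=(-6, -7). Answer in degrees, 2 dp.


u.v = 48, |u| = sqrt(37) = 6.0828, |v| = sqrt(85) = 9.2195
cos(theta) = u.v/(|u||v|) = 48/sqrt(3145) = 0.855916
theta = acos(0.855916) = 31.14 degrees

31.14 degrees


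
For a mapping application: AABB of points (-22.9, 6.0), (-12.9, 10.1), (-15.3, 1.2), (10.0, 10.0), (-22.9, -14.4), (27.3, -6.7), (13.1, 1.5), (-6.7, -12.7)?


x range: [-22.9, 27.3]
y range: [-14.4, 10.1]
Bounding box: (-22.9,-14.4) to (27.3,10.1)

(-22.9,-14.4) to (27.3,10.1)


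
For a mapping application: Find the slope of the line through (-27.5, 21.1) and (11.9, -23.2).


slope = (y2-y1)/(x2-x1) = ((-23.2)-21.1)/(11.9-(-27.5)) = (-44.3)/39.4 = -1.1244

-1.1244


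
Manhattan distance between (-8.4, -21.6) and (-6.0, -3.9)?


|(-8.4)-(-6)| + |(-21.6)-(-3.9)| = 2.4 + 17.7 = 20.1

20.1


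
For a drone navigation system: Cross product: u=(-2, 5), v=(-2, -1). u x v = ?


u x v = u_x*v_y - u_y*v_x = (-2)*(-1) - 5*(-2)
= 2 - (-10) = 12

12


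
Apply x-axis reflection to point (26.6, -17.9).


Reflection over x-axis: (x,y) -> (x,-y)
(26.6, -17.9) -> (26.6, 17.9)

(26.6, 17.9)


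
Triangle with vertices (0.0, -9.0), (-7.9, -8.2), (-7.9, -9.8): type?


Side lengths squared: AB^2=63.05, BC^2=2.56, CA^2=63.05
Sorted: [2.56, 63.05, 63.05]
By sides: Isosceles, By angles: Acute

Isosceles, Acute


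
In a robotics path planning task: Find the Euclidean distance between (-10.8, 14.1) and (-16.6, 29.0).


dx=-5.8, dy=14.9
d^2 = (-5.8)^2 + 14.9^2 = 255.65
d = sqrt(255.65) = 15.9891

15.9891


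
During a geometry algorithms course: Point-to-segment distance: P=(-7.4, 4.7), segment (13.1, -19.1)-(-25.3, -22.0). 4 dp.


Project P onto AB: t = 0.4843 (clamped to [0,1])
Closest point on segment: (-5.4965, -20.5044)
Distance: 25.2762

25.2762


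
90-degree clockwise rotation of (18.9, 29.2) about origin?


90° CW: (x,y) -> (y, -x)
(18.9,29.2) -> (29.2, -18.9)

(29.2, -18.9)


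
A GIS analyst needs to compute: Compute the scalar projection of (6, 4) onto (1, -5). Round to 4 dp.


u.v = -14, |v| = sqrt(26) = 5.099
Scalar projection = u.v / |v| = -14 / sqrt(26) = -2.7456

-2.7456


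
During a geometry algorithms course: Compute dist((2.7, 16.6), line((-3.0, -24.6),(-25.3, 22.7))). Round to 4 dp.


|cross product| = 1188.37
|line direction| = sqrt(2734.58) = 52.2932
Distance = 1188.37/sqrt(2734.58) = 22.7251

22.7251


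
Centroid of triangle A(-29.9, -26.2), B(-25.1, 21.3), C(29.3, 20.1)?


Centroid = ((x_A+x_B+x_C)/3, (y_A+y_B+y_C)/3)
= (((-29.9)+(-25.1)+29.3)/3, ((-26.2)+21.3+20.1)/3)
= (-8.5667, 5.0667)

(-8.5667, 5.0667)


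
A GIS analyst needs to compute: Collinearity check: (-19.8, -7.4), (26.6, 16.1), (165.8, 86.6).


Cross product: (26.6-(-19.8))*(86.6-(-7.4)) - (16.1-(-7.4))*(165.8-(-19.8))
= 0

Yes, collinear


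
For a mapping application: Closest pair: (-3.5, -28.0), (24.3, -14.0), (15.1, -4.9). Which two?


d(P0,P1) = 31.1262, d(P0,P2) = 29.6575, d(P1,P2) = 12.9402
Closest: P1 and P2

Closest pair: (24.3, -14.0) and (15.1, -4.9), distance = 12.9402


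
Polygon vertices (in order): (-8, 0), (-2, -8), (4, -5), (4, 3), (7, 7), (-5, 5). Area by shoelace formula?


Shoelace sum: ((-8)*(-8) - (-2)*0) + ((-2)*(-5) - 4*(-8)) + (4*3 - 4*(-5)) + (4*7 - 7*3) + (7*5 - (-5)*7) + ((-5)*0 - (-8)*5)
= 255
Area = |255|/2 = 127.5

127.5


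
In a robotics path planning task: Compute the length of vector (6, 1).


|u| = sqrt(6^2 + 1^2) = sqrt(37) = 6.0828

6.0828


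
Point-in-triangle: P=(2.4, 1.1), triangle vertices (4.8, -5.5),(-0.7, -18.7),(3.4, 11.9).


Cross products: AB x AP = -67.98, BC x BP = -13.68, CA x CP = -32.52
All same sign? yes

Yes, inside


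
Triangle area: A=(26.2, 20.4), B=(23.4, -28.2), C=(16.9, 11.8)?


Area = |x_A(y_B-y_C) + x_B(y_C-y_A) + x_C(y_A-y_B)|/2
= |(-1048) + (-201.24) + 821.34|/2
= 427.9/2 = 213.95

213.95


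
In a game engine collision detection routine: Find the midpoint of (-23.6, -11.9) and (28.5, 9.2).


M = (((-23.6)+28.5)/2, ((-11.9)+9.2)/2)
= (2.45, -1.35)

(2.45, -1.35)


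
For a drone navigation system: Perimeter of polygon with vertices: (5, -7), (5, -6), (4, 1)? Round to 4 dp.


Sides: (5, -7)->(5, -6): sqrt(1) = 1, (5, -6)->(4, 1): sqrt(50) = 7.071068, (4, 1)->(5, -7): sqrt(65) = 8.062258
Sum = 16.133326
Perimeter = 16.1333

16.1333


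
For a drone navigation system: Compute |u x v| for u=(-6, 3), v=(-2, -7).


|u x v| = |(-6)*(-7) - 3*(-2)|
= |42 - (-6)| = 48

48


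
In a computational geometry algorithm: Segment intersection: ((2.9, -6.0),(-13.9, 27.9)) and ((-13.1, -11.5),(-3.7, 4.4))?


Cross products: d1=-202.7, d2=383.08, d3=634.8, d4=49.02
d1*d2 < 0 and d3*d4 < 0? no

No, they don't intersect


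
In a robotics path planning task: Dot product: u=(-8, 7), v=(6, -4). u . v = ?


u . v = u_x*v_x + u_y*v_y = (-8)*6 + 7*(-4)
= (-48) + (-28) = -76

-76


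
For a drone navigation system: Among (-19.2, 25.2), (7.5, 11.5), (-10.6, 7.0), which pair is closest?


d(P0,P1) = 30.0097, d(P0,P2) = 20.1296, d(P1,P2) = 18.651
Closest: P1 and P2

Closest pair: (7.5, 11.5) and (-10.6, 7.0), distance = 18.651


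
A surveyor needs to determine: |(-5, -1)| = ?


|u| = sqrt((-5)^2 + (-1)^2) = sqrt(26) = 5.099

5.099


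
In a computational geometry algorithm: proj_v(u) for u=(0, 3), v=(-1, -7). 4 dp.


u.v = -21, |v| = sqrt(50) = 7.0711
Scalar projection = u.v / |v| = -21 / sqrt(50) = -2.9698

-2.9698


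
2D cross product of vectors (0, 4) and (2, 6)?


u x v = u_x*v_y - u_y*v_x = 0*6 - 4*2
= 0 - 8 = -8

-8


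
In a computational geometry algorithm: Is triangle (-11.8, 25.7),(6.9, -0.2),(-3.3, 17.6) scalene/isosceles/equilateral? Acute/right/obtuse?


Side lengths squared: AB^2=1020.5, BC^2=420.88, CA^2=137.86
Sorted: [137.86, 420.88, 1020.5]
By sides: Scalene, By angles: Obtuse

Scalene, Obtuse


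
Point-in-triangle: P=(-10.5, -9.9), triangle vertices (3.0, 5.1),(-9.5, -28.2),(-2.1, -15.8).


Cross products: AB x AP = -262.05, BC x BP = 147.82, CA x CP = 205.65
All same sign? no

No, outside


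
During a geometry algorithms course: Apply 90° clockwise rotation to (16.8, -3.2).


90° CW: (x,y) -> (y, -x)
(16.8,-3.2) -> (-3.2, -16.8)

(-3.2, -16.8)


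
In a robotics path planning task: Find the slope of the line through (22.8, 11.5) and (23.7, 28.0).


slope = (y2-y1)/(x2-x1) = (28-11.5)/(23.7-22.8) = 16.5/0.9 = 18.3333

18.3333


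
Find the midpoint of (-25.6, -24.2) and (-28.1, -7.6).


M = (((-25.6)+(-28.1))/2, ((-24.2)+(-7.6))/2)
= (-26.85, -15.9)

(-26.85, -15.9)


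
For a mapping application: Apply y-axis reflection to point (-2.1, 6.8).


Reflection over y-axis: (x,y) -> (-x,y)
(-2.1, 6.8) -> (2.1, 6.8)

(2.1, 6.8)


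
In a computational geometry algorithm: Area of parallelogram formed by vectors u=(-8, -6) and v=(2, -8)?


|u x v| = |(-8)*(-8) - (-6)*2|
= |64 - (-12)| = 76

76


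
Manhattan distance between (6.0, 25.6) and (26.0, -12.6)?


|6-26| + |25.6-(-12.6)| = 20 + 38.2 = 58.2

58.2


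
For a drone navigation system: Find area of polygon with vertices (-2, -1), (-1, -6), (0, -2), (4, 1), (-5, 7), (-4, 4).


Shoelace sum: ((-2)*(-6) - (-1)*(-1)) + ((-1)*(-2) - 0*(-6)) + (0*1 - 4*(-2)) + (4*7 - (-5)*1) + ((-5)*4 - (-4)*7) + ((-4)*(-1) - (-2)*4)
= 74
Area = |74|/2 = 37

37


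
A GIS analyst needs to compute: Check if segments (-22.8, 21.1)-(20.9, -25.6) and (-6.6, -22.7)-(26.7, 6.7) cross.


Cross products: d1=1934.82, d2=-905.07, d3=-1157.52, d4=1682.37
d1*d2 < 0 and d3*d4 < 0? yes

Yes, they intersect


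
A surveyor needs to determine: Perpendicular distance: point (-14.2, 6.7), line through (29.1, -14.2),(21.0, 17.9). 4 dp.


|cross product| = 1220.64
|line direction| = sqrt(1096.02) = 33.1062
Distance = 1220.64/sqrt(1096.02) = 36.8704

36.8704


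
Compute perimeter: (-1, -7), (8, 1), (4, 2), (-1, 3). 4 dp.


Sides: (-1, -7)->(8, 1): sqrt(145) = 12.041595, (8, 1)->(4, 2): sqrt(17) = 4.123106, (4, 2)->(-1, 3): sqrt(26) = 5.09902, (-1, 3)->(-1, -7): sqrt(100) = 10
Sum = 31.263721
Perimeter = 31.2637

31.2637


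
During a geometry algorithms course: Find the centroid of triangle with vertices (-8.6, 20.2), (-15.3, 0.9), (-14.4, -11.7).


Centroid = ((x_A+x_B+x_C)/3, (y_A+y_B+y_C)/3)
= (((-8.6)+(-15.3)+(-14.4))/3, (20.2+0.9+(-11.7))/3)
= (-12.7667, 3.1333)

(-12.7667, 3.1333)


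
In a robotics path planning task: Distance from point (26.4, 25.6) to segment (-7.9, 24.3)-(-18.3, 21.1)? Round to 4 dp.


Project P onto AB: t = 0 (clamped to [0,1])
Closest point on segment: (-7.9, 24.3)
Distance: 34.3246

34.3246


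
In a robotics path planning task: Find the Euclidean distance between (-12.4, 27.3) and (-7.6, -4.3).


dx=4.8, dy=-31.6
d^2 = 4.8^2 + (-31.6)^2 = 1021.6
d = sqrt(1021.6) = 31.9625

31.9625


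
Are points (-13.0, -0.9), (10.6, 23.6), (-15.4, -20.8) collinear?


Cross product: (10.6-(-13))*((-20.8)-(-0.9)) - (23.6-(-0.9))*((-15.4)-(-13))
= -410.84

No, not collinear


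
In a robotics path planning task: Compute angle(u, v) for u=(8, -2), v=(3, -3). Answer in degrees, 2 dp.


u.v = 30, |u| = sqrt(68) = 8.2462, |v| = sqrt(18) = 4.2426
cos(theta) = u.v/(|u||v|) = 30/sqrt(1224) = 0.857493
theta = acos(0.857493) = 30.96 degrees

30.96 degrees


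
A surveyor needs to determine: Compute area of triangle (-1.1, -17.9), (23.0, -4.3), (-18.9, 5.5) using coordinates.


Area = |x_A(y_B-y_C) + x_B(y_C-y_A) + x_C(y_A-y_B)|/2
= |10.78 + 538.2 + 257.04|/2
= 806.02/2 = 403.01

403.01


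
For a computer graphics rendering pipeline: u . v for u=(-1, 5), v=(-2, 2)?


u . v = u_x*v_x + u_y*v_y = (-1)*(-2) + 5*2
= 2 + 10 = 12

12


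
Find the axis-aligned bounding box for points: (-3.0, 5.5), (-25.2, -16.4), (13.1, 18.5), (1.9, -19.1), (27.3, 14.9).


x range: [-25.2, 27.3]
y range: [-19.1, 18.5]
Bounding box: (-25.2,-19.1) to (27.3,18.5)

(-25.2,-19.1) to (27.3,18.5)


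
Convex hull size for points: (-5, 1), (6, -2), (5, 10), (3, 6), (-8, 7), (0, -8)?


Convex hull vertices (CCW): (-8, 7), (-5, 1), (0, -8), (6, -2), (5, 10)
Count = 5

5


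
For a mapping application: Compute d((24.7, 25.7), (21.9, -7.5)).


dx=-2.8, dy=-33.2
d^2 = (-2.8)^2 + (-33.2)^2 = 1110.08
d = sqrt(1110.08) = 33.3179

33.3179


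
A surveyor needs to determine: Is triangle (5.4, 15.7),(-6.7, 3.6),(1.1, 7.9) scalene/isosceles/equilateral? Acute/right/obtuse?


Side lengths squared: AB^2=292.82, BC^2=79.33, CA^2=79.33
Sorted: [79.33, 79.33, 292.82]
By sides: Isosceles, By angles: Obtuse

Isosceles, Obtuse


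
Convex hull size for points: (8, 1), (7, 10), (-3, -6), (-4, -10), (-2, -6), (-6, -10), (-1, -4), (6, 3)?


Convex hull vertices (CCW): (-6, -10), (-4, -10), (8, 1), (7, 10)
Count = 4

4


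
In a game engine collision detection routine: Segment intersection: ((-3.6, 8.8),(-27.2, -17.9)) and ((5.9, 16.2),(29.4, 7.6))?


Cross products: d1=-255.6, d2=-1086.01, d3=79.01, d4=909.42
d1*d2 < 0 and d3*d4 < 0? no

No, they don't intersect


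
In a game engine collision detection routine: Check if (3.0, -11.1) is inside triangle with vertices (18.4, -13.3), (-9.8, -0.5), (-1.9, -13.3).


Cross products: AB x AP = 135.08, BC x BP = 80.1, CA x CP = 44.66
All same sign? yes

Yes, inside


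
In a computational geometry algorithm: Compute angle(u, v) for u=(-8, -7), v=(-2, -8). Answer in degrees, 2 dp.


u.v = 72, |u| = sqrt(113) = 10.6301, |v| = sqrt(68) = 8.2462
cos(theta) = u.v/(|u||v|) = 72/sqrt(7684) = 0.82137
theta = acos(0.82137) = 34.78 degrees

34.78 degrees


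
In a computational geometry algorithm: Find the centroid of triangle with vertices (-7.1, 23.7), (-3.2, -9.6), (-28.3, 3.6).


Centroid = ((x_A+x_B+x_C)/3, (y_A+y_B+y_C)/3)
= (((-7.1)+(-3.2)+(-28.3))/3, (23.7+(-9.6)+3.6)/3)
= (-12.8667, 5.9)

(-12.8667, 5.9)


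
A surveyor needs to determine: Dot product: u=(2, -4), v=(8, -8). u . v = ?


u . v = u_x*v_x + u_y*v_y = 2*8 + (-4)*(-8)
= 16 + 32 = 48

48


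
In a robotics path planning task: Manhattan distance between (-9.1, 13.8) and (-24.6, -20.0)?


|(-9.1)-(-24.6)| + |13.8-(-20)| = 15.5 + 33.8 = 49.3

49.3


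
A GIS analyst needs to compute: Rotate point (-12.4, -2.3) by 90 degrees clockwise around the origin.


90° CW: (x,y) -> (y, -x)
(-12.4,-2.3) -> (-2.3, 12.4)

(-2.3, 12.4)


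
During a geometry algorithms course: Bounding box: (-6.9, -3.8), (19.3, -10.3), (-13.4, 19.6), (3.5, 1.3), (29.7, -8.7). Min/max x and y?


x range: [-13.4, 29.7]
y range: [-10.3, 19.6]
Bounding box: (-13.4,-10.3) to (29.7,19.6)

(-13.4,-10.3) to (29.7,19.6)


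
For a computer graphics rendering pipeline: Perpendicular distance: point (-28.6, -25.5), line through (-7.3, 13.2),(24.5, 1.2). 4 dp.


|cross product| = 1486.26
|line direction| = sqrt(1155.24) = 33.9888
Distance = 1486.26/sqrt(1155.24) = 43.7279

43.7279


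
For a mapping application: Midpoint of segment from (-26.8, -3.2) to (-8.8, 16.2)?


M = (((-26.8)+(-8.8))/2, ((-3.2)+16.2)/2)
= (-17.8, 6.5)

(-17.8, 6.5)


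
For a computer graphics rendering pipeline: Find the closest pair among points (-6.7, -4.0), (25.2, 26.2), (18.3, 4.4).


d(P0,P1) = 43.9278, d(P0,P2) = 26.3735, d(P1,P2) = 22.8659
Closest: P1 and P2

Closest pair: (25.2, 26.2) and (18.3, 4.4), distance = 22.8659


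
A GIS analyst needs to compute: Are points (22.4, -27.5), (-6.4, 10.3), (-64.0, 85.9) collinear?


Cross product: ((-6.4)-22.4)*(85.9-(-27.5)) - (10.3-(-27.5))*((-64)-22.4)
= 0

Yes, collinear


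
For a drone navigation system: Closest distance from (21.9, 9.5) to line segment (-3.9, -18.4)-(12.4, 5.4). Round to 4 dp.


Project P onto AB: t = 1 (clamped to [0,1])
Closest point on segment: (12.4, 5.4)
Distance: 10.347

10.347


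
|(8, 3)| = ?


|u| = sqrt(8^2 + 3^2) = sqrt(73) = 8.544

8.544


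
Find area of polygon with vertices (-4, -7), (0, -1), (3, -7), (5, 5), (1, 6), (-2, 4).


Shoelace sum: ((-4)*(-1) - 0*(-7)) + (0*(-7) - 3*(-1)) + (3*5 - 5*(-7)) + (5*6 - 1*5) + (1*4 - (-2)*6) + ((-2)*(-7) - (-4)*4)
= 128
Area = |128|/2 = 64

64


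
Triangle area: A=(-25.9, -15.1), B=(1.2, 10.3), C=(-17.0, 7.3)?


Area = |x_A(y_B-y_C) + x_B(y_C-y_A) + x_C(y_A-y_B)|/2
= |(-77.7) + 26.88 + 431.8|/2
= 380.98/2 = 190.49

190.49


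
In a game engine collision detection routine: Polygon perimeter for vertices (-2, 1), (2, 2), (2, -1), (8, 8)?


Sides: (-2, 1)->(2, 2): sqrt(17) = 4.123106, (2, 2)->(2, -1): sqrt(9) = 3, (2, -1)->(8, 8): sqrt(117) = 10.816654, (8, 8)->(-2, 1): sqrt(149) = 12.206556
Sum = 30.146316
Perimeter = 30.1463

30.1463


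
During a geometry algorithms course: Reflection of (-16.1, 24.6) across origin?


Reflection over origin: (x,y) -> (-x,-y)
(-16.1, 24.6) -> (16.1, -24.6)

(16.1, -24.6)


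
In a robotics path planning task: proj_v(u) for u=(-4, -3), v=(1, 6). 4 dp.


u.v = -22, |v| = sqrt(37) = 6.0828
Scalar projection = u.v / |v| = -22 / sqrt(37) = -3.6168

-3.6168


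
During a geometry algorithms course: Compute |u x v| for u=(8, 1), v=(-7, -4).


|u x v| = |8*(-4) - 1*(-7)|
= |(-32) - (-7)| = 25

25


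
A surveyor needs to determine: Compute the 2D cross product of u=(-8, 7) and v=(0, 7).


u x v = u_x*v_y - u_y*v_x = (-8)*7 - 7*0
= (-56) - 0 = -56

-56


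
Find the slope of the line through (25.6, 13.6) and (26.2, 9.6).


slope = (y2-y1)/(x2-x1) = (9.6-13.6)/(26.2-25.6) = (-4)/0.6 = -6.6667

-6.6667


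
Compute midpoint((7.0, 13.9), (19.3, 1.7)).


M = ((7+19.3)/2, (13.9+1.7)/2)
= (13.15, 7.8)

(13.15, 7.8)


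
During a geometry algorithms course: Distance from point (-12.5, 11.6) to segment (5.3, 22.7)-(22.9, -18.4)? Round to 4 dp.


Project P onto AB: t = 0.0715 (clamped to [0,1])
Closest point on segment: (6.5584, 19.7613)
Distance: 20.7323

20.7323


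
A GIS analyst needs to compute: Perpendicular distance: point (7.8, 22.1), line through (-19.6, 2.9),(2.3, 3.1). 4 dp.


|cross product| = 415
|line direction| = sqrt(479.65) = 21.9009
Distance = 415/sqrt(479.65) = 18.949

18.949


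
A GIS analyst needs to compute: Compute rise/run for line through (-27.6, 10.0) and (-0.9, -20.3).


slope = (y2-y1)/(x2-x1) = ((-20.3)-10)/((-0.9)-(-27.6)) = (-30.3)/26.7 = -1.1348

-1.1348


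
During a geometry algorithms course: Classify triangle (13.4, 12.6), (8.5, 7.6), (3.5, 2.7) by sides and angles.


Side lengths squared: AB^2=49.01, BC^2=49.01, CA^2=196.02
Sorted: [49.01, 49.01, 196.02]
By sides: Isosceles, By angles: Obtuse

Isosceles, Obtuse


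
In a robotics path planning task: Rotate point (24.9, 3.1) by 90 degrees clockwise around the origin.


90° CW: (x,y) -> (y, -x)
(24.9,3.1) -> (3.1, -24.9)

(3.1, -24.9)


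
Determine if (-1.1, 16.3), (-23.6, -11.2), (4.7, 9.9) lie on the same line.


Cross product: ((-23.6)-(-1.1))*(9.9-16.3) - ((-11.2)-16.3)*(4.7-(-1.1))
= 303.5

No, not collinear


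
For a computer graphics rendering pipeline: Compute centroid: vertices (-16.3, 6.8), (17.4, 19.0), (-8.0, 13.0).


Centroid = ((x_A+x_B+x_C)/3, (y_A+y_B+y_C)/3)
= (((-16.3)+17.4+(-8))/3, (6.8+19+13)/3)
= (-2.3, 12.9333)

(-2.3, 12.9333)


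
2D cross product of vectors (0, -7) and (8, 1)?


u x v = u_x*v_y - u_y*v_x = 0*1 - (-7)*8
= 0 - (-56) = 56

56


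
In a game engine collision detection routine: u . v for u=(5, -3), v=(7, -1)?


u . v = u_x*v_x + u_y*v_y = 5*7 + (-3)*(-1)
= 35 + 3 = 38

38


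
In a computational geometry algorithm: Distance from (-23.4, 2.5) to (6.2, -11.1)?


dx=29.6, dy=-13.6
d^2 = 29.6^2 + (-13.6)^2 = 1061.12
d = sqrt(1061.12) = 32.5748

32.5748


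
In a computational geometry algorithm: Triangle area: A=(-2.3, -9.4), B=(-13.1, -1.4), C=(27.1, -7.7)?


Area = |x_A(y_B-y_C) + x_B(y_C-y_A) + x_C(y_A-y_B)|/2
= |(-14.49) + (-22.27) + (-216.8)|/2
= 253.56/2 = 126.78

126.78


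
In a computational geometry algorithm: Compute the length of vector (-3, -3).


|u| = sqrt((-3)^2 + (-3)^2) = sqrt(18) = 4.2426

4.2426


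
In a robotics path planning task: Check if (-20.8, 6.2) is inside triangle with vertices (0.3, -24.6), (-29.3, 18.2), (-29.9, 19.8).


Cross products: AB x AP = -8.6, BC x BP = -6.4, CA x CP = -6.68
All same sign? yes

Yes, inside


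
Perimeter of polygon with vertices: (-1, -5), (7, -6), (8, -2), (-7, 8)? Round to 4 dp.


Sides: (-1, -5)->(7, -6): sqrt(65) = 8.062258, (7, -6)->(8, -2): sqrt(17) = 4.123106, (8, -2)->(-7, 8): sqrt(325) = 18.027756, (-7, 8)->(-1, -5): sqrt(205) = 14.317821
Sum = 44.530941
Perimeter = 44.5309

44.5309


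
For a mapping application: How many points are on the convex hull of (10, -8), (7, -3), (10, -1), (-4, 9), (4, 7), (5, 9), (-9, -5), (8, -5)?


Convex hull vertices (CCW): (-9, -5), (10, -8), (10, -1), (5, 9), (-4, 9)
Count = 5

5


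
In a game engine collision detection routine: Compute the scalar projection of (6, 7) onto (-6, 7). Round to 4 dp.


u.v = 13, |v| = sqrt(85) = 9.2195
Scalar projection = u.v / |v| = 13 / sqrt(85) = 1.41

1.41


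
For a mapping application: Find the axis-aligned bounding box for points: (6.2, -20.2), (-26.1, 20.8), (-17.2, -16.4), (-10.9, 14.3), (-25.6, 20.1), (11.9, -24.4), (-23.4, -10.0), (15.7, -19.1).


x range: [-26.1, 15.7]
y range: [-24.4, 20.8]
Bounding box: (-26.1,-24.4) to (15.7,20.8)

(-26.1,-24.4) to (15.7,20.8)


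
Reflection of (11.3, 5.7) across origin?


Reflection over origin: (x,y) -> (-x,-y)
(11.3, 5.7) -> (-11.3, -5.7)

(-11.3, -5.7)


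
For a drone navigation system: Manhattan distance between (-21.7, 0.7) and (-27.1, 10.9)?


|(-21.7)-(-27.1)| + |0.7-10.9| = 5.4 + 10.2 = 15.6

15.6


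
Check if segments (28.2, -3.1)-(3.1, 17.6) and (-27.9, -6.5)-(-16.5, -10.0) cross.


Cross products: d1=235.11, d2=383.24, d3=1246.61, d4=1098.48
d1*d2 < 0 and d3*d4 < 0? no

No, they don't intersect


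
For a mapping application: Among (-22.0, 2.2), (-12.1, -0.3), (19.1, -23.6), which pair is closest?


d(P0,P1) = 10.2108, d(P0,P2) = 48.5268, d(P1,P2) = 38.9401
Closest: P0 and P1

Closest pair: (-22.0, 2.2) and (-12.1, -0.3), distance = 10.2108


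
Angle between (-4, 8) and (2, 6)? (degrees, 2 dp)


u.v = 40, |u| = sqrt(80) = 8.9443, |v| = sqrt(40) = 6.3246
cos(theta) = u.v/(|u||v|) = 40/sqrt(3200) = 0.707107
theta = acos(0.707107) = 45 degrees

45 degrees


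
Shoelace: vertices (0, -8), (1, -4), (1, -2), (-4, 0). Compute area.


Shoelace sum: (0*(-4) - 1*(-8)) + (1*(-2) - 1*(-4)) + (1*0 - (-4)*(-2)) + ((-4)*(-8) - 0*0)
= 34
Area = |34|/2 = 17

17


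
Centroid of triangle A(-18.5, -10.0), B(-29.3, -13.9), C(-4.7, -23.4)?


Centroid = ((x_A+x_B+x_C)/3, (y_A+y_B+y_C)/3)
= (((-18.5)+(-29.3)+(-4.7))/3, ((-10)+(-13.9)+(-23.4))/3)
= (-17.5, -15.7667)

(-17.5, -15.7667)


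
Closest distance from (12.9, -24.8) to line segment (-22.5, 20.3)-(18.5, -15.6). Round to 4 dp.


Project P onto AB: t = 1 (clamped to [0,1])
Closest point on segment: (18.5, -15.6)
Distance: 10.7703

10.7703


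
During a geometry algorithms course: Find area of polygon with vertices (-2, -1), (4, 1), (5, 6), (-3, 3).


Shoelace sum: ((-2)*1 - 4*(-1)) + (4*6 - 5*1) + (5*3 - (-3)*6) + ((-3)*(-1) - (-2)*3)
= 63
Area = |63|/2 = 31.5

31.5


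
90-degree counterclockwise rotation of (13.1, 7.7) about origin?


90° CCW: (x,y) -> (-y, x)
(13.1,7.7) -> (-7.7, 13.1)

(-7.7, 13.1)


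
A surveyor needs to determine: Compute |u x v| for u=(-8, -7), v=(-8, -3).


|u x v| = |(-8)*(-3) - (-7)*(-8)|
= |24 - 56| = 32

32


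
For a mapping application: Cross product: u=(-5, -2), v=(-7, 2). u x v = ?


u x v = u_x*v_y - u_y*v_x = (-5)*2 - (-2)*(-7)
= (-10) - 14 = -24

-24


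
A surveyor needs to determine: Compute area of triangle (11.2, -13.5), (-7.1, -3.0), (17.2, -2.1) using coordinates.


Area = |x_A(y_B-y_C) + x_B(y_C-y_A) + x_C(y_A-y_B)|/2
= |(-10.08) + (-80.94) + (-180.6)|/2
= 271.62/2 = 135.81

135.81


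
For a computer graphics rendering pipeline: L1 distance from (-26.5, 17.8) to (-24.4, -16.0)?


|(-26.5)-(-24.4)| + |17.8-(-16)| = 2.1 + 33.8 = 35.9

35.9


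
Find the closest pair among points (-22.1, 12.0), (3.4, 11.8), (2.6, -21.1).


d(P0,P1) = 25.5008, d(P0,P2) = 41.3001, d(P1,P2) = 32.9097
Closest: P0 and P1

Closest pair: (-22.1, 12.0) and (3.4, 11.8), distance = 25.5008


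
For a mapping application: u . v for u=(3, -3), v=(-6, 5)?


u . v = u_x*v_x + u_y*v_y = 3*(-6) + (-3)*5
= (-18) + (-15) = -33

-33


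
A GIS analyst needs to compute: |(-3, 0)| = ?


|u| = sqrt((-3)^2 + 0^2) = sqrt(9) = 3

3


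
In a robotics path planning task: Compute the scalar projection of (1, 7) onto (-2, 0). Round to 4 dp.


u.v = -2, |v| = sqrt(4) = 2
Scalar projection = u.v / |v| = -2 / sqrt(4) = -1

-1


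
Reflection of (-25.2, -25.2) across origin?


Reflection over origin: (x,y) -> (-x,-y)
(-25.2, -25.2) -> (25.2, 25.2)

(25.2, 25.2)


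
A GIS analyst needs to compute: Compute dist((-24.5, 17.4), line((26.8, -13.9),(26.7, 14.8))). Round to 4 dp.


|cross product| = 1469.18
|line direction| = sqrt(823.7) = 28.7002
Distance = 1469.18/sqrt(823.7) = 51.1906

51.1906


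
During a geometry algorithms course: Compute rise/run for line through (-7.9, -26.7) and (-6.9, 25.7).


slope = (y2-y1)/(x2-x1) = (25.7-(-26.7))/((-6.9)-(-7.9)) = 52.4/1 = 52.4

52.4


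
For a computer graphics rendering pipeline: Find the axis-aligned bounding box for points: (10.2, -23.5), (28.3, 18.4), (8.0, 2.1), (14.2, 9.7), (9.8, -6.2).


x range: [8, 28.3]
y range: [-23.5, 18.4]
Bounding box: (8,-23.5) to (28.3,18.4)

(8,-23.5) to (28.3,18.4)


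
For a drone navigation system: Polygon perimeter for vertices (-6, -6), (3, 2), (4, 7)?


Sides: (-6, -6)->(3, 2): sqrt(145) = 12.041595, (3, 2)->(4, 7): sqrt(26) = 5.09902, (4, 7)->(-6, -6): sqrt(269) = 16.401219
Sum = 33.541834
Perimeter = 33.5418

33.5418


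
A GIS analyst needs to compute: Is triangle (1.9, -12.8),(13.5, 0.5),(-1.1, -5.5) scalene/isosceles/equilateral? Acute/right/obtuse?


Side lengths squared: AB^2=311.45, BC^2=249.16, CA^2=62.29
Sorted: [62.29, 249.16, 311.45]
By sides: Scalene, By angles: Right

Scalene, Right


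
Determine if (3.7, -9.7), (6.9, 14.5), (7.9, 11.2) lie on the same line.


Cross product: (6.9-3.7)*(11.2-(-9.7)) - (14.5-(-9.7))*(7.9-3.7)
= -34.76

No, not collinear


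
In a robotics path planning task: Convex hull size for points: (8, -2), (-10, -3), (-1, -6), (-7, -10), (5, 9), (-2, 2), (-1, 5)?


Convex hull vertices (CCW): (-10, -3), (-7, -10), (8, -2), (5, 9), (-1, 5)
Count = 5

5


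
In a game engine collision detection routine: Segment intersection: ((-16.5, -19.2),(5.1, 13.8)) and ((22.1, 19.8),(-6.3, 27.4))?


Cross products: d1=1400.96, d2=299.6, d3=-431.4, d4=669.96
d1*d2 < 0 and d3*d4 < 0? no

No, they don't intersect


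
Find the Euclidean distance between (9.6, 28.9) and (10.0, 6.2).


dx=0.4, dy=-22.7
d^2 = 0.4^2 + (-22.7)^2 = 515.45
d = sqrt(515.45) = 22.7035

22.7035


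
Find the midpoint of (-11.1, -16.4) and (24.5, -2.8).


M = (((-11.1)+24.5)/2, ((-16.4)+(-2.8))/2)
= (6.7, -9.6)

(6.7, -9.6)


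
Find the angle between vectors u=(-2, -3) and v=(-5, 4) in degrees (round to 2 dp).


u.v = -2, |u| = sqrt(13) = 3.6056, |v| = sqrt(41) = 6.4031
cos(theta) = u.v/(|u||v|) = -2/sqrt(533) = -0.08663
theta = acos(-0.08663) = 94.97 degrees

94.97 degrees


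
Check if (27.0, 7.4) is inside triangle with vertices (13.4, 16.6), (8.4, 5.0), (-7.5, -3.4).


Cross products: AB x AP = 203.76, BC x BP = 118.08, CA x CP = -464.28
All same sign? no

No, outside


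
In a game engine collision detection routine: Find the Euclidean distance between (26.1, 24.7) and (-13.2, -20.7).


dx=-39.3, dy=-45.4
d^2 = (-39.3)^2 + (-45.4)^2 = 3605.65
d = sqrt(3605.65) = 60.0471

60.0471


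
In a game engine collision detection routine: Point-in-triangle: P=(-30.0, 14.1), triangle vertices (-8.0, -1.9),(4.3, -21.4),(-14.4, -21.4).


Cross products: AB x AP = -232.2, BC x BP = -663.85, CA x CP = 531.4
All same sign? no

No, outside


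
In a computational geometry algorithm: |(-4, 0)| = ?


|u| = sqrt((-4)^2 + 0^2) = sqrt(16) = 4

4


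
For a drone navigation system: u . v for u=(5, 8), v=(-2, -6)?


u . v = u_x*v_x + u_y*v_y = 5*(-2) + 8*(-6)
= (-10) + (-48) = -58

-58


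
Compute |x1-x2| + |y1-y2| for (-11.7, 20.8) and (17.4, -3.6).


|(-11.7)-17.4| + |20.8-(-3.6)| = 29.1 + 24.4 = 53.5

53.5


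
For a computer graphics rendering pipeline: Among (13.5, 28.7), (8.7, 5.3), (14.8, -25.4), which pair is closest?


d(P0,P1) = 23.8872, d(P0,P2) = 54.1156, d(P1,P2) = 31.3002
Closest: P0 and P1

Closest pair: (13.5, 28.7) and (8.7, 5.3), distance = 23.8872


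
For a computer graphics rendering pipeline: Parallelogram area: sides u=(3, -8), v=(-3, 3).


|u x v| = |3*3 - (-8)*(-3)|
= |9 - 24| = 15

15


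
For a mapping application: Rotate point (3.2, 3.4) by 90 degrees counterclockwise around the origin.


90° CCW: (x,y) -> (-y, x)
(3.2,3.4) -> (-3.4, 3.2)

(-3.4, 3.2)


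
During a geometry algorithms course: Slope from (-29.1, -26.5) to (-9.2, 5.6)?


slope = (y2-y1)/(x2-x1) = (5.6-(-26.5))/((-9.2)-(-29.1)) = 32.1/19.9 = 1.6131

1.6131


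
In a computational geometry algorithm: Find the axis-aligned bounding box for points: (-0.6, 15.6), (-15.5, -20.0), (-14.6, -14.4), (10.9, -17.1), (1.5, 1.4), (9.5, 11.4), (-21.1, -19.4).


x range: [-21.1, 10.9]
y range: [-20, 15.6]
Bounding box: (-21.1,-20) to (10.9,15.6)

(-21.1,-20) to (10.9,15.6)


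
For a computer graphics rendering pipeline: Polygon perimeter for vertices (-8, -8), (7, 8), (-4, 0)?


Sides: (-8, -8)->(7, 8): sqrt(481) = 21.931712, (7, 8)->(-4, 0): sqrt(185) = 13.601471, (-4, 0)->(-8, -8): sqrt(80) = 8.944272
Sum = 44.477455
Perimeter = 44.4775

44.4775


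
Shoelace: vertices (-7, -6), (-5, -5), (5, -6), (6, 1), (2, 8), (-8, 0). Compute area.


Shoelace sum: ((-7)*(-5) - (-5)*(-6)) + ((-5)*(-6) - 5*(-5)) + (5*1 - 6*(-6)) + (6*8 - 2*1) + (2*0 - (-8)*8) + ((-8)*(-6) - (-7)*0)
= 259
Area = |259|/2 = 129.5

129.5


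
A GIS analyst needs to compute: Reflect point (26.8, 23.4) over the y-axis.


Reflection over y-axis: (x,y) -> (-x,y)
(26.8, 23.4) -> (-26.8, 23.4)

(-26.8, 23.4)


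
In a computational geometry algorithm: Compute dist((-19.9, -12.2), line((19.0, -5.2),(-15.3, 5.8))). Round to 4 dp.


|cross product| = 668
|line direction| = sqrt(1297.49) = 36.0207
Distance = 668/sqrt(1297.49) = 18.5449

18.5449


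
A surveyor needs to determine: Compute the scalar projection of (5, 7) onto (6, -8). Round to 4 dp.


u.v = -26, |v| = sqrt(100) = 10
Scalar projection = u.v / |v| = -26 / sqrt(100) = -2.6

-2.6


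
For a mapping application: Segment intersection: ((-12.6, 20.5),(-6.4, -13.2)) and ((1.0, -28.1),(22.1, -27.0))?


Cross products: d1=1040.42, d2=322.53, d3=157, d4=874.89
d1*d2 < 0 and d3*d4 < 0? no

No, they don't intersect


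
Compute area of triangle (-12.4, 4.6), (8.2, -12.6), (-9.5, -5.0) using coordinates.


Area = |x_A(y_B-y_C) + x_B(y_C-y_A) + x_C(y_A-y_B)|/2
= |94.24 + (-78.72) + (-163.4)|/2
= 147.88/2 = 73.94

73.94


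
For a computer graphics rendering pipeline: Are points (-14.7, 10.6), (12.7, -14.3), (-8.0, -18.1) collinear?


Cross product: (12.7-(-14.7))*((-18.1)-10.6) - ((-14.3)-10.6)*((-8)-(-14.7))
= -619.55

No, not collinear


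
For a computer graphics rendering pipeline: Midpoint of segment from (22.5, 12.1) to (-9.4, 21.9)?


M = ((22.5+(-9.4))/2, (12.1+21.9)/2)
= (6.55, 17)

(6.55, 17)


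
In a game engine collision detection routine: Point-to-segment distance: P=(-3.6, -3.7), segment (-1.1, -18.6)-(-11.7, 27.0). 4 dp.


Project P onto AB: t = 0.3221 (clamped to [0,1])
Closest point on segment: (-4.5142, -3.9125)
Distance: 0.9386

0.9386


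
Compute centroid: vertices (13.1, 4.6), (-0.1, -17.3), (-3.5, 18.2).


Centroid = ((x_A+x_B+x_C)/3, (y_A+y_B+y_C)/3)
= ((13.1+(-0.1)+(-3.5))/3, (4.6+(-17.3)+18.2)/3)
= (3.1667, 1.8333)

(3.1667, 1.8333)


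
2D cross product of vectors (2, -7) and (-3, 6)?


u x v = u_x*v_y - u_y*v_x = 2*6 - (-7)*(-3)
= 12 - 21 = -9

-9


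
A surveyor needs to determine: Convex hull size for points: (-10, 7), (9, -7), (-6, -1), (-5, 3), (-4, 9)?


Convex hull vertices (CCW): (-10, 7), (-6, -1), (9, -7), (-4, 9)
Count = 4

4


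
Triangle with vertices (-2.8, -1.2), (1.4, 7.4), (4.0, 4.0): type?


Side lengths squared: AB^2=91.6, BC^2=18.32, CA^2=73.28
Sorted: [18.32, 73.28, 91.6]
By sides: Scalene, By angles: Right

Scalene, Right


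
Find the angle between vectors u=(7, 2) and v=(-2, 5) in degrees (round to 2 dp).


u.v = -4, |u| = sqrt(53) = 7.2801, |v| = sqrt(29) = 5.3852
cos(theta) = u.v/(|u||v|) = -4/sqrt(1537) = -0.102029
theta = acos(-0.102029) = 95.86 degrees

95.86 degrees


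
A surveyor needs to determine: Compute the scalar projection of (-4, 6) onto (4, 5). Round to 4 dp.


u.v = 14, |v| = sqrt(41) = 6.4031
Scalar projection = u.v / |v| = 14 / sqrt(41) = 2.1864

2.1864


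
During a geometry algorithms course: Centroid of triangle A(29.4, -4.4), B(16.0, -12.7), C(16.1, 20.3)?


Centroid = ((x_A+x_B+x_C)/3, (y_A+y_B+y_C)/3)
= ((29.4+16+16.1)/3, ((-4.4)+(-12.7)+20.3)/3)
= (20.5, 1.0667)

(20.5, 1.0667)


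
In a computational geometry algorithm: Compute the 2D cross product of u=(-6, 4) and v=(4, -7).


u x v = u_x*v_y - u_y*v_x = (-6)*(-7) - 4*4
= 42 - 16 = 26

26


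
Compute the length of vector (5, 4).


|u| = sqrt(5^2 + 4^2) = sqrt(41) = 6.4031

6.4031


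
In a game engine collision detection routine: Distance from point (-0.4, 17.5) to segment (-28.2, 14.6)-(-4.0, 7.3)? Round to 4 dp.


Project P onto AB: t = 1 (clamped to [0,1])
Closest point on segment: (-4, 7.3)
Distance: 10.8167

10.8167


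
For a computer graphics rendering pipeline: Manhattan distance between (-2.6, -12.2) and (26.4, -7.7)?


|(-2.6)-26.4| + |(-12.2)-(-7.7)| = 29 + 4.5 = 33.5

33.5


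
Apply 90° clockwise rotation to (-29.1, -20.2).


90° CW: (x,y) -> (y, -x)
(-29.1,-20.2) -> (-20.2, 29.1)

(-20.2, 29.1)


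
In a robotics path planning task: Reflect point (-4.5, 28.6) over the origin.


Reflection over origin: (x,y) -> (-x,-y)
(-4.5, 28.6) -> (4.5, -28.6)

(4.5, -28.6)


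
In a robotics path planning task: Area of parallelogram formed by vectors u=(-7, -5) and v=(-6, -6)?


|u x v| = |(-7)*(-6) - (-5)*(-6)|
= |42 - 30| = 12

12


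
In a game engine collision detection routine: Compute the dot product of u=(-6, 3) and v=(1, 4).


u . v = u_x*v_x + u_y*v_y = (-6)*1 + 3*4
= (-6) + 12 = 6

6


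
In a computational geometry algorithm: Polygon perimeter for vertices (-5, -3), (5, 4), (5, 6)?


Sides: (-5, -3)->(5, 4): sqrt(149) = 12.206556, (5, 4)->(5, 6): sqrt(4) = 2, (5, 6)->(-5, -3): sqrt(181) = 13.453624
Sum = 27.66018
Perimeter = 27.6602

27.6602


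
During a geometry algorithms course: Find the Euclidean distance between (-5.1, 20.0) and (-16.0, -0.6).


dx=-10.9, dy=-20.6
d^2 = (-10.9)^2 + (-20.6)^2 = 543.17
d = sqrt(543.17) = 23.306

23.306


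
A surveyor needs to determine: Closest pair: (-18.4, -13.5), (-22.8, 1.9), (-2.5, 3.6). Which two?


d(P0,P1) = 16.0162, d(P0,P2) = 23.3499, d(P1,P2) = 20.3711
Closest: P0 and P1

Closest pair: (-18.4, -13.5) and (-22.8, 1.9), distance = 16.0162


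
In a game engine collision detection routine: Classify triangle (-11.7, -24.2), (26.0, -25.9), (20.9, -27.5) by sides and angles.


Side lengths squared: AB^2=1424.18, BC^2=28.57, CA^2=1073.65
Sorted: [28.57, 1073.65, 1424.18]
By sides: Scalene, By angles: Obtuse

Scalene, Obtuse


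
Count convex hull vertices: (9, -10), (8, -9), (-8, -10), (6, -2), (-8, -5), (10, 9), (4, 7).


Convex hull vertices (CCW): (-8, -10), (9, -10), (10, 9), (4, 7), (-8, -5)
Count = 5

5


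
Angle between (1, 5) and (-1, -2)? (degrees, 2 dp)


u.v = -11, |u| = sqrt(26) = 5.099, |v| = sqrt(5) = 2.2361
cos(theta) = u.v/(|u||v|) = -11/sqrt(130) = -0.964764
theta = acos(-0.964764) = 164.74 degrees

164.74 degrees


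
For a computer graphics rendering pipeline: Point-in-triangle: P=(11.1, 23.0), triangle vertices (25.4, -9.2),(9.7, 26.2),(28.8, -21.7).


Cross products: AB x AP = 0.68, BC x BP = 5.94, CA x CP = 69.27
All same sign? yes

Yes, inside


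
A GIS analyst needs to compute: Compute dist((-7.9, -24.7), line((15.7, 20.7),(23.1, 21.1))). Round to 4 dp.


|cross product| = 326.52
|line direction| = sqrt(54.92) = 7.4108
Distance = 326.52/sqrt(54.92) = 44.06

44.06


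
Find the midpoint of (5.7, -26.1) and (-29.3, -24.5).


M = ((5.7+(-29.3))/2, ((-26.1)+(-24.5))/2)
= (-11.8, -25.3)

(-11.8, -25.3)


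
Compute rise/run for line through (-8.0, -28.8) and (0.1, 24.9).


slope = (y2-y1)/(x2-x1) = (24.9-(-28.8))/(0.1-(-8)) = 53.7/8.1 = 6.6296

6.6296


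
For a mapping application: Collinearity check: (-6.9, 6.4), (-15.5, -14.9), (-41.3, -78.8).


Cross product: ((-15.5)-(-6.9))*((-78.8)-6.4) - ((-14.9)-6.4)*((-41.3)-(-6.9))
= 0

Yes, collinear


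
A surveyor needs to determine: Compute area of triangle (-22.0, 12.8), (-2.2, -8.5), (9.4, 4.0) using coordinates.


Area = |x_A(y_B-y_C) + x_B(y_C-y_A) + x_C(y_A-y_B)|/2
= |275 + 19.36 + 200.22|/2
= 494.58/2 = 247.29

247.29


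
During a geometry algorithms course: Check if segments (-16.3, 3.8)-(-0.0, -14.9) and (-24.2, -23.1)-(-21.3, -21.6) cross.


Cross products: d1=66.16, d2=-12.52, d3=-586.2, d4=-507.52
d1*d2 < 0 and d3*d4 < 0? no

No, they don't intersect


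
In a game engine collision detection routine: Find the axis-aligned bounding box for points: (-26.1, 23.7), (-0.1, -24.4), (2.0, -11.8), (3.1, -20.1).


x range: [-26.1, 3.1]
y range: [-24.4, 23.7]
Bounding box: (-26.1,-24.4) to (3.1,23.7)

(-26.1,-24.4) to (3.1,23.7)


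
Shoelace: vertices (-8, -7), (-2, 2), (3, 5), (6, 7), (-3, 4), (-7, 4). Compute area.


Shoelace sum: ((-8)*2 - (-2)*(-7)) + ((-2)*5 - 3*2) + (3*7 - 6*5) + (6*4 - (-3)*7) + ((-3)*4 - (-7)*4) + ((-7)*(-7) - (-8)*4)
= 87
Area = |87|/2 = 43.5

43.5


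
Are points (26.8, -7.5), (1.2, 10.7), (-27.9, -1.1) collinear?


Cross product: (1.2-26.8)*((-1.1)-(-7.5)) - (10.7-(-7.5))*((-27.9)-26.8)
= 831.7

No, not collinear


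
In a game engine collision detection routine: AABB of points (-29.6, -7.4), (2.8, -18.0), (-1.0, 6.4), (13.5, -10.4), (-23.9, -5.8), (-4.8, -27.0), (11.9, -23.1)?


x range: [-29.6, 13.5]
y range: [-27, 6.4]
Bounding box: (-29.6,-27) to (13.5,6.4)

(-29.6,-27) to (13.5,6.4)


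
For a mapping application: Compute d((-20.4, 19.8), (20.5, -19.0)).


dx=40.9, dy=-38.8
d^2 = 40.9^2 + (-38.8)^2 = 3178.25
d = sqrt(3178.25) = 56.376

56.376


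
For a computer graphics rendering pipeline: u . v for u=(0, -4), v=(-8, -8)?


u . v = u_x*v_x + u_y*v_y = 0*(-8) + (-4)*(-8)
= 0 + 32 = 32

32


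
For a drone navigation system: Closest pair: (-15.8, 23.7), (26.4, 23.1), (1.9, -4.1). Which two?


d(P0,P1) = 42.2043, d(P0,P2) = 32.9565, d(P1,P2) = 36.6072
Closest: P0 and P2

Closest pair: (-15.8, 23.7) and (1.9, -4.1), distance = 32.9565


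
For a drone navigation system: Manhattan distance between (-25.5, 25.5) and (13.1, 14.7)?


|(-25.5)-13.1| + |25.5-14.7| = 38.6 + 10.8 = 49.4

49.4


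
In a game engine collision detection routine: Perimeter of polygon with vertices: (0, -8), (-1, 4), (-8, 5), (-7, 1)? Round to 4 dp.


Sides: (0, -8)->(-1, 4): sqrt(145) = 12.041595, (-1, 4)->(-8, 5): sqrt(50) = 7.071068, (-8, 5)->(-7, 1): sqrt(17) = 4.123106, (-7, 1)->(0, -8): sqrt(130) = 11.401754
Sum = 34.637523
Perimeter = 34.6375

34.6375


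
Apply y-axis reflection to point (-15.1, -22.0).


Reflection over y-axis: (x,y) -> (-x,y)
(-15.1, -22) -> (15.1, -22)

(15.1, -22)


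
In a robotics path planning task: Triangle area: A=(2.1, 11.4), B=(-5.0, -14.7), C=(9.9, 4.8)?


Area = |x_A(y_B-y_C) + x_B(y_C-y_A) + x_C(y_A-y_B)|/2
= |(-40.95) + 33 + 258.39|/2
= 250.44/2 = 125.22

125.22


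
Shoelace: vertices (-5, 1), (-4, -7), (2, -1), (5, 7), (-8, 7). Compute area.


Shoelace sum: ((-5)*(-7) - (-4)*1) + ((-4)*(-1) - 2*(-7)) + (2*7 - 5*(-1)) + (5*7 - (-8)*7) + ((-8)*1 - (-5)*7)
= 194
Area = |194|/2 = 97

97


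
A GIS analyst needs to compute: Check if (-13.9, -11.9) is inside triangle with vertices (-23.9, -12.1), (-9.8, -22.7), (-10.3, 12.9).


Cross products: AB x AP = 108.82, BC x BP = 140.56, CA x CP = 247.28
All same sign? yes

Yes, inside


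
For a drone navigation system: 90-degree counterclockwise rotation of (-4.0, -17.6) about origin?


90° CCW: (x,y) -> (-y, x)
(-4,-17.6) -> (17.6, -4)

(17.6, -4)


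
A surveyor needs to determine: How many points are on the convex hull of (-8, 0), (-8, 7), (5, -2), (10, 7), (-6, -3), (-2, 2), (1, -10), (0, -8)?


Convex hull vertices (CCW): (-8, 0), (-6, -3), (1, -10), (10, 7), (-8, 7)
Count = 5

5


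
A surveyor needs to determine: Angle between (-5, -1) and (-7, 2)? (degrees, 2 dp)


u.v = 33, |u| = sqrt(26) = 5.099, |v| = sqrt(53) = 7.2801
cos(theta) = u.v/(|u||v|) = 33/sqrt(1378) = 0.888975
theta = acos(0.888975) = 27.26 degrees

27.26 degrees


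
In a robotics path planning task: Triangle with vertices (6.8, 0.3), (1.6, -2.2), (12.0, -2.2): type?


Side lengths squared: AB^2=33.29, BC^2=108.16, CA^2=33.29
Sorted: [33.29, 33.29, 108.16]
By sides: Isosceles, By angles: Obtuse

Isosceles, Obtuse


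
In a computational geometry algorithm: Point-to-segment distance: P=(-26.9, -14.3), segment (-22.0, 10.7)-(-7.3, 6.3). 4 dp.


Project P onto AB: t = 0.1613 (clamped to [0,1])
Closest point on segment: (-19.6294, 9.9904)
Distance: 25.3552

25.3552
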